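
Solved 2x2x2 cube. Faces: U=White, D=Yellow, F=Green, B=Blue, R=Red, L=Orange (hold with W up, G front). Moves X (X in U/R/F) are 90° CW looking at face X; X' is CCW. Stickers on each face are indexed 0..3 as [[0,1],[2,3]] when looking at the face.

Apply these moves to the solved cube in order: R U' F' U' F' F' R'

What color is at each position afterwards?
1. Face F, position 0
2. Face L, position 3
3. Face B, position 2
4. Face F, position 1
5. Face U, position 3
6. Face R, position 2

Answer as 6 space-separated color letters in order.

Answer: G O G R B W

Derivation:
After move 1 (R): R=RRRR U=WGWG F=GYGY D=YBYB B=WBWB
After move 2 (U'): U=GGWW F=OOGY R=GYRR B=RRWB L=WBOO
After move 3 (F'): F=OYOG U=GGGR R=BYYR D=BOYB L=WWOW
After move 4 (U'): U=GRGG F=WWOG R=OYYR B=BYWB L=RROW
After move 5 (F'): F=WGWO U=GROY R=OYBR D=RWYB L=RGOG
After move 6 (F'): F=GOWW U=GROB R=WYRR D=GGYB L=RYOO
After move 7 (R'): R=YRWR U=GWOB F=GRWB D=GOYW B=BYGB
Query 1: F[0] = G
Query 2: L[3] = O
Query 3: B[2] = G
Query 4: F[1] = R
Query 5: U[3] = B
Query 6: R[2] = W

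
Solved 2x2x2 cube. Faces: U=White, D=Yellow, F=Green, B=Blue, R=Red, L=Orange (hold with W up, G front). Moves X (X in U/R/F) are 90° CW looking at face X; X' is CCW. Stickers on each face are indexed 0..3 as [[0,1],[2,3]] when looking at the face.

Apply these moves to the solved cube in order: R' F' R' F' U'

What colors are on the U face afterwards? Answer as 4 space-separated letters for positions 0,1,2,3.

Answer: Y G W R

Derivation:
After move 1 (R'): R=RRRR U=WBWB F=GWGW D=YGYG B=YBYB
After move 2 (F'): F=WWGG U=WBRR R=GRYR D=OOYG L=OBOW
After move 3 (R'): R=RRGY U=WYRY F=WBGR D=OWYG B=GBOB
After move 4 (F'): F=BRWG U=WYRG R=WROY D=BWYG L=OYOR
After move 5 (U'): U=YGWR F=OYWG R=BROY B=WROB L=GBOR
Query: U face = YGWR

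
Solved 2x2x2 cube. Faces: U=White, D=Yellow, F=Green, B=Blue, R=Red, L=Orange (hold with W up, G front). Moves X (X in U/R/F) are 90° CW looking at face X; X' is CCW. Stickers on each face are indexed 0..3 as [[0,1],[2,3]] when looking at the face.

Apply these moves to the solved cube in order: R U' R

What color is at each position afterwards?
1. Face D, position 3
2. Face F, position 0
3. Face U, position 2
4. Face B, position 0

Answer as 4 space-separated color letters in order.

Answer: R O W W

Derivation:
After move 1 (R): R=RRRR U=WGWG F=GYGY D=YBYB B=WBWB
After move 2 (U'): U=GGWW F=OOGY R=GYRR B=RRWB L=WBOO
After move 3 (R): R=RGRY U=GOWY F=OBGB D=YWYR B=WRGB
Query 1: D[3] = R
Query 2: F[0] = O
Query 3: U[2] = W
Query 4: B[0] = W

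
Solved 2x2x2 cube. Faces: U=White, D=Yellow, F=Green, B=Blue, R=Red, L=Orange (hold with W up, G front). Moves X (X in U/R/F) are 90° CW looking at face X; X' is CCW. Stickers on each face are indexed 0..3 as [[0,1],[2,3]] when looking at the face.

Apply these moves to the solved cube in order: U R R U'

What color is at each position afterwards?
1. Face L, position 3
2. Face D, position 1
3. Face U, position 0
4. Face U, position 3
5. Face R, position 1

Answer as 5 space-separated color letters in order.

After move 1 (U): U=WWWW F=RRGG R=BBRR B=OOBB L=GGOO
After move 2 (R): R=RBRB U=WRWG F=RYGY D=YBYO B=WOWB
After move 3 (R): R=RRBB U=WYWY F=RBGO D=YWYW B=GORB
After move 4 (U'): U=YYWW F=GGGO R=RBBB B=RRRB L=GOOO
Query 1: L[3] = O
Query 2: D[1] = W
Query 3: U[0] = Y
Query 4: U[3] = W
Query 5: R[1] = B

Answer: O W Y W B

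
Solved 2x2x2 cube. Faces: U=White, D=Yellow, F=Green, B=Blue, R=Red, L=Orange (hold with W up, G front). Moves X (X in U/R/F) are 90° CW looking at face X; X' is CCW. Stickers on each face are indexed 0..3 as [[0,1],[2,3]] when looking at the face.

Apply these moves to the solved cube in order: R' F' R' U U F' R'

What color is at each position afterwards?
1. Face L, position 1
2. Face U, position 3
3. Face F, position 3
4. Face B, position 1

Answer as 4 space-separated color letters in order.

Answer: W W G B

Derivation:
After move 1 (R'): R=RRRR U=WBWB F=GWGW D=YGYG B=YBYB
After move 2 (F'): F=WWGG U=WBRR R=GRYR D=OOYG L=OBOW
After move 3 (R'): R=RRGY U=WYRY F=WBGR D=OWYG B=GBOB
After move 4 (U): U=RWYY F=RRGR R=GBGY B=OBOB L=WBOW
After move 5 (U): U=YRYW F=GBGR R=OBGY B=WBOB L=RROW
After move 6 (F'): F=BRGG U=YROG R=WBOY D=RWYG L=RWOY
After move 7 (R'): R=BYWO U=YOOW F=BRGG D=RRYG B=GBWB
Query 1: L[1] = W
Query 2: U[3] = W
Query 3: F[3] = G
Query 4: B[1] = B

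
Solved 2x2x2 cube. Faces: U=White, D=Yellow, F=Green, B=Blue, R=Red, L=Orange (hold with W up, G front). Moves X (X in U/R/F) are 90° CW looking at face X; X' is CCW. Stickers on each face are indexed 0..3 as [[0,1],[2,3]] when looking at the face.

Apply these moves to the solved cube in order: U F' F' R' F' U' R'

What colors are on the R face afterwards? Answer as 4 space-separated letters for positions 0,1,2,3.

After move 1 (U): U=WWWW F=RRGG R=BBRR B=OOBB L=GGOO
After move 2 (F'): F=RGRG U=WWBR R=YBYR D=GOYY L=GWOW
After move 3 (F'): F=GGRR U=WWYY R=OBGR D=WWYY L=GROB
After move 4 (R'): R=BROG U=WBYO F=GWRY D=WGYR B=YOWB
After move 5 (F'): F=WYGR U=WBBO R=GRWG D=RBYR L=GOOY
After move 6 (U'): U=BOWB F=GOGR R=WYWG B=GRWB L=YOOY
After move 7 (R'): R=YGWW U=BWWG F=GOGB D=ROYR B=RRBB
Query: R face = YGWW

Answer: Y G W W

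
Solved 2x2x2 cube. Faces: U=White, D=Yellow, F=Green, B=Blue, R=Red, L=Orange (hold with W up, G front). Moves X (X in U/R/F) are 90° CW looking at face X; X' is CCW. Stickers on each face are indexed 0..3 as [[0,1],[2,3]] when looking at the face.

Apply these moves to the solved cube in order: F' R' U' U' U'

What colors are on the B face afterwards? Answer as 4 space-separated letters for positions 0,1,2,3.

Answer: O W O B

Derivation:
After move 1 (F'): F=GGGG U=WWRR R=YRYR D=OOYY L=OWOW
After move 2 (R'): R=RRYY U=WBRB F=GWGR D=OGYG B=YBOB
After move 3 (U'): U=BBWR F=OWGR R=GWYY B=RROB L=YBOW
After move 4 (U'): U=BRBW F=YBGR R=OWYY B=GWOB L=RROW
After move 5 (U'): U=RWBB F=RRGR R=YBYY B=OWOB L=GWOW
Query: B face = OWOB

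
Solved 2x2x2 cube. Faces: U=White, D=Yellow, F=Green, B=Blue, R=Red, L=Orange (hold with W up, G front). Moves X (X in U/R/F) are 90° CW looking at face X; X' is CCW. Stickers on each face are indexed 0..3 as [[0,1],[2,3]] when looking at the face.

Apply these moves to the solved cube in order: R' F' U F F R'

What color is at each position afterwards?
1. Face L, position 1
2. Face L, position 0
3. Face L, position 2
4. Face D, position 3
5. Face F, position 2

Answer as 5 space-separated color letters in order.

Answer: Y W O G R

Derivation:
After move 1 (R'): R=RRRR U=WBWB F=GWGW D=YGYG B=YBYB
After move 2 (F'): F=WWGG U=WBRR R=GRYR D=OOYG L=OBOW
After move 3 (U): U=RWRB F=GRGG R=YBYR B=OBYB L=WWOW
After move 4 (F): F=GGGR U=RWWW R=RBBR D=YYYG L=WOOO
After move 5 (F): F=GGRG U=RWOO R=WBWR D=BRYG L=WYOY
After move 6 (R'): R=BRWW U=RYOO F=GWRO D=BGYG B=GBRB
Query 1: L[1] = Y
Query 2: L[0] = W
Query 3: L[2] = O
Query 4: D[3] = G
Query 5: F[2] = R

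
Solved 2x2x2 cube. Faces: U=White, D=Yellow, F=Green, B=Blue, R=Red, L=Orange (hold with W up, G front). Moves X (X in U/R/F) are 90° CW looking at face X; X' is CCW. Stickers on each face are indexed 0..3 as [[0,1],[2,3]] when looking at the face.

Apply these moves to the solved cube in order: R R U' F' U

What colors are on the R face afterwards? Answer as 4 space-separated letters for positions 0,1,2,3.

Answer: R R Y R

Derivation:
After move 1 (R): R=RRRR U=WGWG F=GYGY D=YBYB B=WBWB
After move 2 (R): R=RRRR U=WYWY F=GBGB D=YWYW B=GBGB
After move 3 (U'): U=YYWW F=OOGB R=GBRR B=RRGB L=GBOO
After move 4 (F'): F=OBOG U=YYGR R=WBYR D=BOYW L=GWOW
After move 5 (U): U=GYRY F=WBOG R=RRYR B=GWGB L=OBOW
Query: R face = RRYR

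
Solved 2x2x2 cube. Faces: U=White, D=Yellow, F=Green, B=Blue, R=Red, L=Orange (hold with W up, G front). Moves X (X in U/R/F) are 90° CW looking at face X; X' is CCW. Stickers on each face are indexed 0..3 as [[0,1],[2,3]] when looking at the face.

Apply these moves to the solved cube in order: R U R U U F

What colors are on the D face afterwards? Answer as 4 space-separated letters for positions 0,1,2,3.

Answer: R G Y O

Derivation:
After move 1 (R): R=RRRR U=WGWG F=GYGY D=YBYB B=WBWB
After move 2 (U): U=WWGG F=RRGY R=WBRR B=OOWB L=GYOO
After move 3 (R): R=RWRB U=WRGY F=RBGB D=YWYO B=GOWB
After move 4 (U): U=GWYR F=RWGB R=GORB B=GYWB L=RBOO
After move 5 (U): U=YGRW F=GOGB R=GYRB B=RBWB L=RWOO
After move 6 (F): F=GGBO U=YGOW R=RYWB D=RGYO L=RYOW
Query: D face = RGYO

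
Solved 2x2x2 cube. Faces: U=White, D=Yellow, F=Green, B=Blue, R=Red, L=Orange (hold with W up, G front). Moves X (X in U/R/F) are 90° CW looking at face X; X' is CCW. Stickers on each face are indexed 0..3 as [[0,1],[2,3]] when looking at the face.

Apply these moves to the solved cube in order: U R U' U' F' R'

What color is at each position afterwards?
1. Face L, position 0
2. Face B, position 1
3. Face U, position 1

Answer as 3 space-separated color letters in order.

Answer: R Y W

Derivation:
After move 1 (U): U=WWWW F=RRGG R=BBRR B=OOBB L=GGOO
After move 2 (R): R=RBRB U=WRWG F=RYGY D=YBYO B=WOWB
After move 3 (U'): U=RGWW F=GGGY R=RYRB B=RBWB L=WOOO
After move 4 (U'): U=GWRW F=WOGY R=GGRB B=RYWB L=RBOO
After move 5 (F'): F=OYWG U=GWGR R=BGYB D=BOYO L=RWOR
After move 6 (R'): R=GBBY U=GWGR F=OWWR D=BYYG B=OYOB
Query 1: L[0] = R
Query 2: B[1] = Y
Query 3: U[1] = W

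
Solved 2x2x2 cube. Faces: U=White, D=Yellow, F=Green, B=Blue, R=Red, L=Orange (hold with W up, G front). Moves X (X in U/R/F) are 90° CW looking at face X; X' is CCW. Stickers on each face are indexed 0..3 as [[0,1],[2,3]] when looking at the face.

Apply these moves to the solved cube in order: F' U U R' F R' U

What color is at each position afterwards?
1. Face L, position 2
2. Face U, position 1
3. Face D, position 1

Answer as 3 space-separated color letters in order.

Answer: O R B

Derivation:
After move 1 (F'): F=GGGG U=WWRR R=YRYR D=OOYY L=OWOW
After move 2 (U): U=RWRW F=YRGG R=BBYR B=OWBB L=GGOW
After move 3 (U): U=RRWW F=BBGG R=OWYR B=GGBB L=YROW
After move 4 (R'): R=WROY U=RBWG F=BRGW D=OBYG B=YGOB
After move 5 (F): F=GBWR U=RBWR R=WRGY D=OWYG L=YOOB
After move 6 (R'): R=RYWG U=ROWY F=GBWR D=OBYR B=GGWB
After move 7 (U): U=WRYO F=RYWR R=GGWG B=YOWB L=GBOB
Query 1: L[2] = O
Query 2: U[1] = R
Query 3: D[1] = B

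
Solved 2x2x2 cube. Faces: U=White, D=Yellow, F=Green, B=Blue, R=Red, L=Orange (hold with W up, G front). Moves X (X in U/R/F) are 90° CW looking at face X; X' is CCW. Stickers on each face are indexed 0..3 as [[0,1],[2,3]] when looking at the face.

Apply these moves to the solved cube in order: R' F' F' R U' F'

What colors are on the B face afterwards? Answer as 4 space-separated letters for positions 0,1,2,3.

After move 1 (R'): R=RRRR U=WBWB F=GWGW D=YGYG B=YBYB
After move 2 (F'): F=WWGG U=WBRR R=GRYR D=OOYG L=OBOW
After move 3 (F'): F=WGWG U=WBGY R=OROR D=BWYG L=OROR
After move 4 (R): R=OORR U=WGGG F=WWWG D=BYYY B=YBBB
After move 5 (U'): U=GGWG F=ORWG R=WWRR B=OOBB L=YBOR
After move 6 (F'): F=RGOW U=GGWR R=YWBR D=BRYY L=YGOW
Query: B face = OOBB

Answer: O O B B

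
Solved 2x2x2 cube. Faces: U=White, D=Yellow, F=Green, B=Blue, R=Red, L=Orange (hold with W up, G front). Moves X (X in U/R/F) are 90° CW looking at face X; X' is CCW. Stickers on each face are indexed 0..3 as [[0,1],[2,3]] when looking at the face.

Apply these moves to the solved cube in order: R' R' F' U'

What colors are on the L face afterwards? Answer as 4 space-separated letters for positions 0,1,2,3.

Answer: G B O W

Derivation:
After move 1 (R'): R=RRRR U=WBWB F=GWGW D=YGYG B=YBYB
After move 2 (R'): R=RRRR U=WYWY F=GBGB D=YWYW B=GBGB
After move 3 (F'): F=BBGG U=WYRR R=WRYR D=OOYW L=OYOW
After move 4 (U'): U=YRWR F=OYGG R=BBYR B=WRGB L=GBOW
Query: L face = GBOW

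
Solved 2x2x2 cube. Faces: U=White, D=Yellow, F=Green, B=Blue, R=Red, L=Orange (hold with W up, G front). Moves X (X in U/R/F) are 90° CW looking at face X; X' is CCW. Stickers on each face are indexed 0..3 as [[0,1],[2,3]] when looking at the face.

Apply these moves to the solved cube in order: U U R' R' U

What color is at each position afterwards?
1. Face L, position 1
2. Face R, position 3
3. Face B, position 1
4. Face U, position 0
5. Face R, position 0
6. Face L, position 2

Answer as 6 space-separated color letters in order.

After move 1 (U): U=WWWW F=RRGG R=BBRR B=OOBB L=GGOO
After move 2 (U): U=WWWW F=BBGG R=OORR B=GGBB L=RROO
After move 3 (R'): R=OROR U=WBWG F=BWGW D=YBYG B=YGYB
After move 4 (R'): R=RROO U=WYWY F=BBGG D=YWYW B=GGBB
After move 5 (U): U=WWYY F=RRGG R=GGOO B=RRBB L=BBOO
Query 1: L[1] = B
Query 2: R[3] = O
Query 3: B[1] = R
Query 4: U[0] = W
Query 5: R[0] = G
Query 6: L[2] = O

Answer: B O R W G O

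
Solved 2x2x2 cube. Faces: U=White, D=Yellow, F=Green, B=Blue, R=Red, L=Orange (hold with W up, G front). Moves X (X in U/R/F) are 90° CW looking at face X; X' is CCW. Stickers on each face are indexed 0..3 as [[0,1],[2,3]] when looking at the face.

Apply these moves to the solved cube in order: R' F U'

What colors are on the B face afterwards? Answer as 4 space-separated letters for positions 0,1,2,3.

Answer: W R Y B

Derivation:
After move 1 (R'): R=RRRR U=WBWB F=GWGW D=YGYG B=YBYB
After move 2 (F): F=GGWW U=WBOO R=WRBR D=RRYG L=OYOG
After move 3 (U'): U=BOWO F=OYWW R=GGBR B=WRYB L=YBOG
Query: B face = WRYB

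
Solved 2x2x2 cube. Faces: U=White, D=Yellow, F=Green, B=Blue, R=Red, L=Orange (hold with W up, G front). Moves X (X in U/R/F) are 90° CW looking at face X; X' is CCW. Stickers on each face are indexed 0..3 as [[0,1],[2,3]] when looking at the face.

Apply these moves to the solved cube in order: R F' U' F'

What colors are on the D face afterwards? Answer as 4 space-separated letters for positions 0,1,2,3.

After move 1 (R): R=RRRR U=WGWG F=GYGY D=YBYB B=WBWB
After move 2 (F'): F=YYGG U=WGRR R=BRYR D=OOYB L=OGOW
After move 3 (U'): U=GRWR F=OGGG R=YYYR B=BRWB L=WBOW
After move 4 (F'): F=GGOG U=GRYY R=OYOR D=BWYB L=WROW
Query: D face = BWYB

Answer: B W Y B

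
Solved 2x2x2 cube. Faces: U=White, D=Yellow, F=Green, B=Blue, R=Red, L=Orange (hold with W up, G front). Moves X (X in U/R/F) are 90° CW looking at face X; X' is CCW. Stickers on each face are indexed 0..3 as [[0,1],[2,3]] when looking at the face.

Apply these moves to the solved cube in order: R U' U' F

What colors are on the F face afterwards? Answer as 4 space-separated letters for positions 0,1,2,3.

After move 1 (R): R=RRRR U=WGWG F=GYGY D=YBYB B=WBWB
After move 2 (U'): U=GGWW F=OOGY R=GYRR B=RRWB L=WBOO
After move 3 (U'): U=GWGW F=WBGY R=OORR B=GYWB L=RROO
After move 4 (F): F=GWYB U=GWOR R=GOWR D=ROYB L=RYOB
Query: F face = GWYB

Answer: G W Y B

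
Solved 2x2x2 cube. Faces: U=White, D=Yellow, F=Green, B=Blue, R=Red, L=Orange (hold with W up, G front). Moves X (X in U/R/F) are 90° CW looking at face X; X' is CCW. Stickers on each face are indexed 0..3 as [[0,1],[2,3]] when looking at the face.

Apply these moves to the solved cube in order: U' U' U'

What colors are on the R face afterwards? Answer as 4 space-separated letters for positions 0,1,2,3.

After move 1 (U'): U=WWWW F=OOGG R=GGRR B=RRBB L=BBOO
After move 2 (U'): U=WWWW F=BBGG R=OORR B=GGBB L=RROO
After move 3 (U'): U=WWWW F=RRGG R=BBRR B=OOBB L=GGOO
Query: R face = BBRR

Answer: B B R R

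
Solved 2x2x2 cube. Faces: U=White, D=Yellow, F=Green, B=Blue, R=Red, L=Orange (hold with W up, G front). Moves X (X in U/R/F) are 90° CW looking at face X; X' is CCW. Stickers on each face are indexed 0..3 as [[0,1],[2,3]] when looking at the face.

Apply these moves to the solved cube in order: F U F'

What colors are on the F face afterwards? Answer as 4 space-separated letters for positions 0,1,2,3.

Answer: R G W G

Derivation:
After move 1 (F): F=GGGG U=WWOO R=WRWR D=RRYY L=OYOY
After move 2 (U): U=OWOW F=WRGG R=BBWR B=OYBB L=GGOY
After move 3 (F'): F=RGWG U=OWBW R=RBRR D=GYYY L=GWOO
Query: F face = RGWG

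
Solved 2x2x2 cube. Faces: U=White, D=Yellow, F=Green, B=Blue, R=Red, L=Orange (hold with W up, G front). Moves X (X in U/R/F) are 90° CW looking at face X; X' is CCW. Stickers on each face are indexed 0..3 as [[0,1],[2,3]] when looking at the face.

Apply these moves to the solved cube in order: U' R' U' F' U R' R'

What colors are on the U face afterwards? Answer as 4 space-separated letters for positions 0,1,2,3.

After move 1 (U'): U=WWWW F=OOGG R=GGRR B=RRBB L=BBOO
After move 2 (R'): R=GRGR U=WBWR F=OWGW D=YOYG B=YRYB
After move 3 (U'): U=BRWW F=BBGW R=OWGR B=GRYB L=YROO
After move 4 (F'): F=BWBG U=BROG R=OWYR D=ROYG L=YWOW
After move 5 (U): U=OBGR F=OWBG R=GRYR B=YWYB L=BWOW
After move 6 (R'): R=RRGY U=OYGY F=OBBR D=RWYG B=GWOB
After move 7 (R'): R=RYRG U=OOGG F=OYBY D=RBYR B=GWWB
Query: U face = OOGG

Answer: O O G G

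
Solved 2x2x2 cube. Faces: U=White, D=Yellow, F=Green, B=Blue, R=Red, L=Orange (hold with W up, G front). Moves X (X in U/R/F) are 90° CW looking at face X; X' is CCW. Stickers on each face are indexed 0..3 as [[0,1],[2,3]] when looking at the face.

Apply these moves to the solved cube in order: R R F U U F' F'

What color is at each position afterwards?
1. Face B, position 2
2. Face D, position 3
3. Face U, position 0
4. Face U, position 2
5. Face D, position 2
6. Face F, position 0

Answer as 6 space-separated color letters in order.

Answer: G W O R Y B

Derivation:
After move 1 (R): R=RRRR U=WGWG F=GYGY D=YBYB B=WBWB
After move 2 (R): R=RRRR U=WYWY F=GBGB D=YWYW B=GBGB
After move 3 (F): F=GGBB U=WYOO R=WRYR D=RRYW L=OYOW
After move 4 (U): U=OWOY F=WRBB R=GBYR B=OYGB L=GGOW
After move 5 (U): U=OOYW F=GBBB R=OYYR B=GGGB L=WROW
After move 6 (F'): F=BBGB U=OOOY R=RYRR D=RWYW L=WWOY
After move 7 (F'): F=BBBG U=OORR R=WYRR D=WYYW L=WYOO
Query 1: B[2] = G
Query 2: D[3] = W
Query 3: U[0] = O
Query 4: U[2] = R
Query 5: D[2] = Y
Query 6: F[0] = B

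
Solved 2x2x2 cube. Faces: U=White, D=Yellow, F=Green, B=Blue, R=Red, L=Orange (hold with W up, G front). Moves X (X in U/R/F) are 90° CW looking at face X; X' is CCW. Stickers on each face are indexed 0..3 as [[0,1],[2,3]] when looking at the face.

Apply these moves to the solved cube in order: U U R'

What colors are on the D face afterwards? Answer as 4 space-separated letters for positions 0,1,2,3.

Answer: Y B Y G

Derivation:
After move 1 (U): U=WWWW F=RRGG R=BBRR B=OOBB L=GGOO
After move 2 (U): U=WWWW F=BBGG R=OORR B=GGBB L=RROO
After move 3 (R'): R=OROR U=WBWG F=BWGW D=YBYG B=YGYB
Query: D face = YBYG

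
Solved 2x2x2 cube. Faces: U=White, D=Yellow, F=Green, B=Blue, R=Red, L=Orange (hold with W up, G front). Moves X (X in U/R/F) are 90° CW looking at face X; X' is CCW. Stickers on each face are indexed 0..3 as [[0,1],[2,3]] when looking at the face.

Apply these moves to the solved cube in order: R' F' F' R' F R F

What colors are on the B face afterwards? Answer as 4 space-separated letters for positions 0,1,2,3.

After move 1 (R'): R=RRRR U=WBWB F=GWGW D=YGYG B=YBYB
After move 2 (F'): F=WWGG U=WBRR R=GRYR D=OOYG L=OBOW
After move 3 (F'): F=WGWG U=WBGY R=OROR D=BWYG L=OROR
After move 4 (R'): R=RROO U=WYGY F=WBWY D=BGYG B=GBWB
After move 5 (F): F=WWYB U=WYRR R=GRYO D=ORYG L=OBOG
After move 6 (R): R=YGOR U=WWRB F=WRYG D=OWYG B=RBYB
After move 7 (F): F=YWGR U=WWGB R=RGBR D=OYYG L=OOOW
Query: B face = RBYB

Answer: R B Y B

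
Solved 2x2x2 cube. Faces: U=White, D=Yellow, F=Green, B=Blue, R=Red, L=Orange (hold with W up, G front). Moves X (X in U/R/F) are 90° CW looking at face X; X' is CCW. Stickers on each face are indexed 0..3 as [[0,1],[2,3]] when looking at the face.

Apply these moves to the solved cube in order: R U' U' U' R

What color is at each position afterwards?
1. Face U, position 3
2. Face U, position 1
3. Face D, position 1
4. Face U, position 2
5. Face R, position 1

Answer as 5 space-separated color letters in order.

After move 1 (R): R=RRRR U=WGWG F=GYGY D=YBYB B=WBWB
After move 2 (U'): U=GGWW F=OOGY R=GYRR B=RRWB L=WBOO
After move 3 (U'): U=GWGW F=WBGY R=OORR B=GYWB L=RROO
After move 4 (U'): U=WWGG F=RRGY R=WBRR B=OOWB L=GYOO
After move 5 (R): R=RWRB U=WRGY F=RBGB D=YWYO B=GOWB
Query 1: U[3] = Y
Query 2: U[1] = R
Query 3: D[1] = W
Query 4: U[2] = G
Query 5: R[1] = W

Answer: Y R W G W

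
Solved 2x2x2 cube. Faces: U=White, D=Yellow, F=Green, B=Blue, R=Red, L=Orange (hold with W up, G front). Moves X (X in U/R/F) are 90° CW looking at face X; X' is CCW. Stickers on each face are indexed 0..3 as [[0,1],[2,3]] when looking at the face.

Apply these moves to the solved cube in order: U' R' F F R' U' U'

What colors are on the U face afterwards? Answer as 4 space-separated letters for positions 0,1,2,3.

Answer: Y O Y W

Derivation:
After move 1 (U'): U=WWWW F=OOGG R=GGRR B=RRBB L=BBOO
After move 2 (R'): R=GRGR U=WBWR F=OWGW D=YOYG B=YRYB
After move 3 (F): F=GOWW U=WBOB R=WRRR D=GGYG L=BYOO
After move 4 (F): F=WGWO U=WBOY R=ORBR D=RWYG L=BGOG
After move 5 (R'): R=RROB U=WYOY F=WBWY D=RGYO B=GRWB
After move 6 (U'): U=YYWO F=BGWY R=WBOB B=RRWB L=GROG
After move 7 (U'): U=YOYW F=GRWY R=BGOB B=WBWB L=RROG
Query: U face = YOYW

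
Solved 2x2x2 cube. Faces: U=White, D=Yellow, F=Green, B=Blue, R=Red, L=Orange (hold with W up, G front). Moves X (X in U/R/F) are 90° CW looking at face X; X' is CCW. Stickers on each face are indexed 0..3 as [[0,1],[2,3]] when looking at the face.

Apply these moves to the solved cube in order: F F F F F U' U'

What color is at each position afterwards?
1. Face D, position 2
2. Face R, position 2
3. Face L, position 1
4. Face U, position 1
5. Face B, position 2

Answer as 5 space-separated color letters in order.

After move 1 (F): F=GGGG U=WWOO R=WRWR D=RRYY L=OYOY
After move 2 (F): F=GGGG U=WWYY R=OROR D=WWYY L=OROR
After move 3 (F): F=GGGG U=WWRR R=YRYR D=OOYY L=OWOW
After move 4 (F): F=GGGG U=WWWW R=RRRR D=YYYY L=OOOO
After move 5 (F): F=GGGG U=WWOO R=WRWR D=RRYY L=OYOY
After move 6 (U'): U=WOWO F=OYGG R=GGWR B=WRBB L=BBOY
After move 7 (U'): U=OOWW F=BBGG R=OYWR B=GGBB L=WROY
Query 1: D[2] = Y
Query 2: R[2] = W
Query 3: L[1] = R
Query 4: U[1] = O
Query 5: B[2] = B

Answer: Y W R O B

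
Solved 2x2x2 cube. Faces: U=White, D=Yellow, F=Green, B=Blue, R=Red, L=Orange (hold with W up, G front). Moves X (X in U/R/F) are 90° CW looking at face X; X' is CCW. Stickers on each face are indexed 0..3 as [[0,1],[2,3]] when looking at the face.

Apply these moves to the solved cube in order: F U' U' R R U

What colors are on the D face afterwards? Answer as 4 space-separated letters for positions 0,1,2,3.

After move 1 (F): F=GGGG U=WWOO R=WRWR D=RRYY L=OYOY
After move 2 (U'): U=WOWO F=OYGG R=GGWR B=WRBB L=BBOY
After move 3 (U'): U=OOWW F=BBGG R=OYWR B=GGBB L=WROY
After move 4 (R): R=WORY U=OBWG F=BRGY D=RBYG B=WGOB
After move 5 (R): R=RWYO U=ORWY F=BBGG D=ROYW B=GGBB
After move 6 (U): U=WOYR F=RWGG R=GGYO B=WRBB L=BBOY
Query: D face = ROYW

Answer: R O Y W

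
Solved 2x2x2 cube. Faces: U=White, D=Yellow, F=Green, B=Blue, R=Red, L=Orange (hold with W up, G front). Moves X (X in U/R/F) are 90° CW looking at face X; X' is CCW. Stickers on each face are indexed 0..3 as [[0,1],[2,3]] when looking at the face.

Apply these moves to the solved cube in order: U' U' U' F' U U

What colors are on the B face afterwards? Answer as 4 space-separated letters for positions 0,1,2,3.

Answer: R G B B

Derivation:
After move 1 (U'): U=WWWW F=OOGG R=GGRR B=RRBB L=BBOO
After move 2 (U'): U=WWWW F=BBGG R=OORR B=GGBB L=RROO
After move 3 (U'): U=WWWW F=RRGG R=BBRR B=OOBB L=GGOO
After move 4 (F'): F=RGRG U=WWBR R=YBYR D=GOYY L=GWOW
After move 5 (U): U=BWRW F=YBRG R=OOYR B=GWBB L=RGOW
After move 6 (U): U=RBWW F=OORG R=GWYR B=RGBB L=YBOW
Query: B face = RGBB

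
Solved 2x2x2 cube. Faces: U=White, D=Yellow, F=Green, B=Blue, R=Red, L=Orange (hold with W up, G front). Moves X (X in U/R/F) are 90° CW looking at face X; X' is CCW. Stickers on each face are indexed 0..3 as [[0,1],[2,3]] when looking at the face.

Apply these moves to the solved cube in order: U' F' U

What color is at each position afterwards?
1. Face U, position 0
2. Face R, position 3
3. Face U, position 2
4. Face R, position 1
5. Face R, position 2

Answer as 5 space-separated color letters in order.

After move 1 (U'): U=WWWW F=OOGG R=GGRR B=RRBB L=BBOO
After move 2 (F'): F=OGOG U=WWGR R=YGYR D=BOYY L=BWOW
After move 3 (U): U=GWRW F=YGOG R=RRYR B=BWBB L=OGOW
Query 1: U[0] = G
Query 2: R[3] = R
Query 3: U[2] = R
Query 4: R[1] = R
Query 5: R[2] = Y

Answer: G R R R Y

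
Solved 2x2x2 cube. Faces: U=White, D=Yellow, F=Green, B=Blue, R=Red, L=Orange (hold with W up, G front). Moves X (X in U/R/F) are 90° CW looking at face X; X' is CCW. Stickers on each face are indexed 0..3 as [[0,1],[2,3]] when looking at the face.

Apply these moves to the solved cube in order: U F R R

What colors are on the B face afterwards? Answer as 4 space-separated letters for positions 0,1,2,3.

After move 1 (U): U=WWWW F=RRGG R=BBRR B=OOBB L=GGOO
After move 2 (F): F=GRGR U=WWOG R=WBWR D=RBYY L=GYOY
After move 3 (R): R=WWRB U=WROR F=GBGY D=RBYO B=GOWB
After move 4 (R): R=RWBW U=WBOY F=GBGO D=RWYG B=RORB
Query: B face = RORB

Answer: R O R B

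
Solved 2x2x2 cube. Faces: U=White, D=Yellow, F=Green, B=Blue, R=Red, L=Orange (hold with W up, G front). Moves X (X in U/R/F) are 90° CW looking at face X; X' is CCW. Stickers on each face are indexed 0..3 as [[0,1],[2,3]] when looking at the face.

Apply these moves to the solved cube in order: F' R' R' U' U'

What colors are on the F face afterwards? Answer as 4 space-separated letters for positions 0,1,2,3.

Answer: G B G B

Derivation:
After move 1 (F'): F=GGGG U=WWRR R=YRYR D=OOYY L=OWOW
After move 2 (R'): R=RRYY U=WBRB F=GWGR D=OGYG B=YBOB
After move 3 (R'): R=RYRY U=WORY F=GBGB D=OWYR B=GBGB
After move 4 (U'): U=OYWR F=OWGB R=GBRY B=RYGB L=GBOW
After move 5 (U'): U=YROW F=GBGB R=OWRY B=GBGB L=RYOW
Query: F face = GBGB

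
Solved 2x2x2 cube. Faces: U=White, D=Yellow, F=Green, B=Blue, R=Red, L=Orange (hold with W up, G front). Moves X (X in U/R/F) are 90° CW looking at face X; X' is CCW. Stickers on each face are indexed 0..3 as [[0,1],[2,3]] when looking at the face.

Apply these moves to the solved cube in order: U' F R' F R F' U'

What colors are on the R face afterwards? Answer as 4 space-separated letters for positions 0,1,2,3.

After move 1 (U'): U=WWWW F=OOGG R=GGRR B=RRBB L=BBOO
After move 2 (F): F=GOGO U=WWOB R=WGWR D=RGYY L=BYOY
After move 3 (R'): R=GRWW U=WBOR F=GWGB D=ROYO B=YRGB
After move 4 (F): F=GGBW U=WBYY R=ORRW D=WGYO L=BROO
After move 5 (R): R=ROWR U=WGYW F=GGBO D=WGYY B=YRBB
After move 6 (F'): F=GOGB U=WGRW R=GOWR D=ROYY L=BWOY
After move 7 (U'): U=GWWR F=BWGB R=GOWR B=GOBB L=YROY
Query: R face = GOWR

Answer: G O W R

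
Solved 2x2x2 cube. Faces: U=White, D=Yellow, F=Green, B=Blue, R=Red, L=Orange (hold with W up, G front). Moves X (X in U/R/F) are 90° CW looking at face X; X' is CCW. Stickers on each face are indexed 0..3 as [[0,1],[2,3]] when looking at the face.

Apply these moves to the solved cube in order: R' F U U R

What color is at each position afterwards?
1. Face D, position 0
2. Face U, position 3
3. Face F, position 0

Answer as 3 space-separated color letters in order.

Answer: R W Y

Derivation:
After move 1 (R'): R=RRRR U=WBWB F=GWGW D=YGYG B=YBYB
After move 2 (F): F=GGWW U=WBOO R=WRBR D=RRYG L=OYOG
After move 3 (U): U=OWOB F=WRWW R=YBBR B=OYYB L=GGOG
After move 4 (U): U=OOBW F=YBWW R=OYBR B=GGYB L=WROG
After move 5 (R): R=BORY U=OBBW F=YRWG D=RYYG B=WGOB
Query 1: D[0] = R
Query 2: U[3] = W
Query 3: F[0] = Y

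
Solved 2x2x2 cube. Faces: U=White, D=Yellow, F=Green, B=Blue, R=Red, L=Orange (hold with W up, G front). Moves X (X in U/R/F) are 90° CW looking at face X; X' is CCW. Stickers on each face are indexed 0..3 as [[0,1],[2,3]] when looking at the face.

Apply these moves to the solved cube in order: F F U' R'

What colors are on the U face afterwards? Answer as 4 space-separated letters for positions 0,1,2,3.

Answer: W B W O

Derivation:
After move 1 (F): F=GGGG U=WWOO R=WRWR D=RRYY L=OYOY
After move 2 (F): F=GGGG U=WWYY R=OROR D=WWYY L=OROR
After move 3 (U'): U=WYWY F=ORGG R=GGOR B=ORBB L=BBOR
After move 4 (R'): R=GRGO U=WBWO F=OYGY D=WRYG B=YRWB
Query: U face = WBWO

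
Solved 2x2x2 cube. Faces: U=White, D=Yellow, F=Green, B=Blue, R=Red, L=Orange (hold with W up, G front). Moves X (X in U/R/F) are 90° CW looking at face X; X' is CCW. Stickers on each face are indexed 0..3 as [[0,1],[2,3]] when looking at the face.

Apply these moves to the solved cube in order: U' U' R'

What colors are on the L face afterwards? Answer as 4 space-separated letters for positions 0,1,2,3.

After move 1 (U'): U=WWWW F=OOGG R=GGRR B=RRBB L=BBOO
After move 2 (U'): U=WWWW F=BBGG R=OORR B=GGBB L=RROO
After move 3 (R'): R=OROR U=WBWG F=BWGW D=YBYG B=YGYB
Query: L face = RROO

Answer: R R O O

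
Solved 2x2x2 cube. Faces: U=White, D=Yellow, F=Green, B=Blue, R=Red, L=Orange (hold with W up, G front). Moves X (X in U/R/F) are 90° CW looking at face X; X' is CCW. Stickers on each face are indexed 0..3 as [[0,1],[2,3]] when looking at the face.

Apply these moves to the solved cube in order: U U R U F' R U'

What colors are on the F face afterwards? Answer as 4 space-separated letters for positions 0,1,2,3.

After move 1 (U): U=WWWW F=RRGG R=BBRR B=OOBB L=GGOO
After move 2 (U): U=WWWW F=BBGG R=OORR B=GGBB L=RROO
After move 3 (R): R=RORO U=WBWG F=BYGY D=YBYG B=WGWB
After move 4 (U): U=WWGB F=ROGY R=WGRO B=RRWB L=BYOO
After move 5 (F'): F=OYRG U=WWWR R=BGYO D=YOYG L=BBOG
After move 6 (R): R=YBOG U=WYWG F=OORG D=YWYR B=RRWB
After move 7 (U'): U=YGWW F=BBRG R=OOOG B=YBWB L=RROG
Query: F face = BBRG

Answer: B B R G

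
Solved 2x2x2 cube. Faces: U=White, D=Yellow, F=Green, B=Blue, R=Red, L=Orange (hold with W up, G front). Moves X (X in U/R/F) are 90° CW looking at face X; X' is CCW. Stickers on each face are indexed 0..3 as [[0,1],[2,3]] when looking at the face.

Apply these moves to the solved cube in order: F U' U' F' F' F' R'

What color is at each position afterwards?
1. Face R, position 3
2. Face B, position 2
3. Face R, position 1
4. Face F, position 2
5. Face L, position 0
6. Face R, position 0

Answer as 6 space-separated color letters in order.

After move 1 (F): F=GGGG U=WWOO R=WRWR D=RRYY L=OYOY
After move 2 (U'): U=WOWO F=OYGG R=GGWR B=WRBB L=BBOY
After move 3 (U'): U=OOWW F=BBGG R=OYWR B=GGBB L=WROY
After move 4 (F'): F=BGBG U=OOOW R=RYRR D=RYYY L=WWOW
After move 5 (F'): F=GGBB U=OORR R=YYRR D=WWYY L=WWOO
After move 6 (F'): F=GBGB U=OOYR R=WYWR D=WOYY L=WROR
After move 7 (R'): R=YRWW U=OBYG F=GOGR D=WBYB B=YGOB
Query 1: R[3] = W
Query 2: B[2] = O
Query 3: R[1] = R
Query 4: F[2] = G
Query 5: L[0] = W
Query 6: R[0] = Y

Answer: W O R G W Y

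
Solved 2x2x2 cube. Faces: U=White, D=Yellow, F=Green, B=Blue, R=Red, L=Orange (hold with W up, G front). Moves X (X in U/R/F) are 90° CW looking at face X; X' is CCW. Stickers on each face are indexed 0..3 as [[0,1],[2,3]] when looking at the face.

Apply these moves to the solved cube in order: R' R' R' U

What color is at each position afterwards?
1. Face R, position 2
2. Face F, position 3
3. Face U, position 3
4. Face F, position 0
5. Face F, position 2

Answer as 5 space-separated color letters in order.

After move 1 (R'): R=RRRR U=WBWB F=GWGW D=YGYG B=YBYB
After move 2 (R'): R=RRRR U=WYWY F=GBGB D=YWYW B=GBGB
After move 3 (R'): R=RRRR U=WGWG F=GYGY D=YBYB B=WBWB
After move 4 (U): U=WWGG F=RRGY R=WBRR B=OOWB L=GYOO
Query 1: R[2] = R
Query 2: F[3] = Y
Query 3: U[3] = G
Query 4: F[0] = R
Query 5: F[2] = G

Answer: R Y G R G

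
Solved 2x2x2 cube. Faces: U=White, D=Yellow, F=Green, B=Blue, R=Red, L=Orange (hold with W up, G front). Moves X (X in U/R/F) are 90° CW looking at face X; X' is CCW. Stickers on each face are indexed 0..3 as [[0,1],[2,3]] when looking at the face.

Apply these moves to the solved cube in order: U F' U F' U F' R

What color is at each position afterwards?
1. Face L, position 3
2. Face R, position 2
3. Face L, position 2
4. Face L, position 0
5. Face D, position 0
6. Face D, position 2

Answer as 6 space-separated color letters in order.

After move 1 (U): U=WWWW F=RRGG R=BBRR B=OOBB L=GGOO
After move 2 (F'): F=RGRG U=WWBR R=YBYR D=GOYY L=GWOW
After move 3 (U): U=BWRW F=YBRG R=OOYR B=GWBB L=RGOW
After move 4 (F'): F=BGYR U=BWOY R=OOGR D=GWYY L=RWOR
After move 5 (U): U=OBYW F=OOYR R=GWGR B=RWBB L=BGOR
After move 6 (F'): F=OROY U=OBGG R=WWGR D=GRYY L=BWOY
After move 7 (R): R=GWRW U=ORGY F=OROY D=GBYR B=GWBB
Query 1: L[3] = Y
Query 2: R[2] = R
Query 3: L[2] = O
Query 4: L[0] = B
Query 5: D[0] = G
Query 6: D[2] = Y

Answer: Y R O B G Y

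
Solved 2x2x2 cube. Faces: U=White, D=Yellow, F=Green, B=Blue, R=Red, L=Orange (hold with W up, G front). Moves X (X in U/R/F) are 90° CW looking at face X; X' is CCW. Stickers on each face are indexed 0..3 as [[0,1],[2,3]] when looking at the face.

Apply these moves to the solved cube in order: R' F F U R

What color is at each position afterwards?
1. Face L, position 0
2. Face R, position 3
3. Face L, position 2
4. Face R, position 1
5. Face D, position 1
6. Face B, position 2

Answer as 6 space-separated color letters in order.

After move 1 (R'): R=RRRR U=WBWB F=GWGW D=YGYG B=YBYB
After move 2 (F): F=GGWW U=WBOO R=WRBR D=RRYG L=OYOG
After move 3 (F): F=WGWG U=WBGY R=OROR D=BWYG L=OROR
After move 4 (U): U=GWYB F=ORWG R=YBOR B=ORYB L=WGOR
After move 5 (R): R=OYRB U=GRYG F=OWWG D=BYYO B=BRWB
Query 1: L[0] = W
Query 2: R[3] = B
Query 3: L[2] = O
Query 4: R[1] = Y
Query 5: D[1] = Y
Query 6: B[2] = W

Answer: W B O Y Y W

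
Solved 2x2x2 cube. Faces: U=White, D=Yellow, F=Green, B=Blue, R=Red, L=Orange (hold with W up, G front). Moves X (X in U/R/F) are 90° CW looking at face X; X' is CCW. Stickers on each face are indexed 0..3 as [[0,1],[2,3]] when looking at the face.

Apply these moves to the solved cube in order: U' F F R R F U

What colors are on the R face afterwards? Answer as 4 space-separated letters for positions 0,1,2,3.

Answer: O R Y O

Derivation:
After move 1 (U'): U=WWWW F=OOGG R=GGRR B=RRBB L=BBOO
After move 2 (F): F=GOGO U=WWOB R=WGWR D=RGYY L=BYOY
After move 3 (F): F=GGOO U=WWYY R=OGBR D=WWYY L=BROG
After move 4 (R): R=BORG U=WGYO F=GWOY D=WBYR B=YRWB
After move 5 (R): R=RBGO U=WWYY F=GBOR D=WWYY B=ORGB
After move 6 (F): F=OGRB U=WWGR R=YBYO D=GRYY L=BWOW
After move 7 (U): U=GWRW F=YBRB R=ORYO B=BWGB L=OGOW
Query: R face = ORYO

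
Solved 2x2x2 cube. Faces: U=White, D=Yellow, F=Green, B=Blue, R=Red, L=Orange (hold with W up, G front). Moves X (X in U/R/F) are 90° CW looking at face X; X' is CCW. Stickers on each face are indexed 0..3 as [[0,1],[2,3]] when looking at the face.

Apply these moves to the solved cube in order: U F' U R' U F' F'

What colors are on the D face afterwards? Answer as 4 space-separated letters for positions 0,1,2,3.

Answer: B G Y G

Derivation:
After move 1 (U): U=WWWW F=RRGG R=BBRR B=OOBB L=GGOO
After move 2 (F'): F=RGRG U=WWBR R=YBYR D=GOYY L=GWOW
After move 3 (U): U=BWRW F=YBRG R=OOYR B=GWBB L=RGOW
After move 4 (R'): R=OROY U=BBRG F=YWRW D=GBYG B=YWOB
After move 5 (U): U=RBGB F=ORRW R=YWOY B=RGOB L=YWOW
After move 6 (F'): F=RWOR U=RBYO R=BWGY D=WWYG L=YBOG
After move 7 (F'): F=WRRO U=RBBG R=WWWY D=BGYG L=YOOY
Query: D face = BGYG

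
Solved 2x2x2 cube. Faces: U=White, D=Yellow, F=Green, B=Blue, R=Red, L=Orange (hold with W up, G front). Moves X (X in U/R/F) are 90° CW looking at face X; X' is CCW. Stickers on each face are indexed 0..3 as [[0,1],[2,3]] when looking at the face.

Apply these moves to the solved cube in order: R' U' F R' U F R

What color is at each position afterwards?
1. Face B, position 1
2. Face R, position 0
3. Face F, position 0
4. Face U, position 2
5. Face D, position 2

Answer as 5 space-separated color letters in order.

After move 1 (R'): R=RRRR U=WBWB F=GWGW D=YGYG B=YBYB
After move 2 (U'): U=BBWW F=OOGW R=GWRR B=RRYB L=YBOO
After move 3 (F): F=GOWO U=BBOB R=WWWR D=RGYG L=YYOG
After move 4 (R'): R=WRWW U=BYOR F=GBWB D=ROYO B=GRGB
After move 5 (U): U=OBRY F=WRWB R=GRWW B=YYGB L=GBOG
After move 6 (F): F=WWBR U=OBGB R=RRYW D=WGYO L=GROO
After move 7 (R): R=YRWR U=OWGR F=WGBO D=WGYY B=BYBB
Query 1: B[1] = Y
Query 2: R[0] = Y
Query 3: F[0] = W
Query 4: U[2] = G
Query 5: D[2] = Y

Answer: Y Y W G Y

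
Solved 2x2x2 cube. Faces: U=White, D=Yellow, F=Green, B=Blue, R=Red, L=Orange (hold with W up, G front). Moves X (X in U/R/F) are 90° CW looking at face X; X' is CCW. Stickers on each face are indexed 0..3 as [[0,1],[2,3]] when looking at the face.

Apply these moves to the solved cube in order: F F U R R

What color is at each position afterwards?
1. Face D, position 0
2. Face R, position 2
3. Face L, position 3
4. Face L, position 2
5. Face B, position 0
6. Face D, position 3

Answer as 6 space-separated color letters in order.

After move 1 (F): F=GGGG U=WWOO R=WRWR D=RRYY L=OYOY
After move 2 (F): F=GGGG U=WWYY R=OROR D=WWYY L=OROR
After move 3 (U): U=YWYW F=ORGG R=BBOR B=ORBB L=GGOR
After move 4 (R): R=OBRB U=YRYG F=OWGY D=WBYO B=WRWB
After move 5 (R): R=ROBB U=YWYY F=OBGO D=WWYW B=GRRB
Query 1: D[0] = W
Query 2: R[2] = B
Query 3: L[3] = R
Query 4: L[2] = O
Query 5: B[0] = G
Query 6: D[3] = W

Answer: W B R O G W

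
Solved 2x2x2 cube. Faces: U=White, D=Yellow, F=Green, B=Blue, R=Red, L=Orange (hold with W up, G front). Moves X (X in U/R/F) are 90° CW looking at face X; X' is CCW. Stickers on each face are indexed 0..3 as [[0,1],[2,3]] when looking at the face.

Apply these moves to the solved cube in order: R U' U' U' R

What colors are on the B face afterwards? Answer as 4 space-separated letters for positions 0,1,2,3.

Answer: G O W B

Derivation:
After move 1 (R): R=RRRR U=WGWG F=GYGY D=YBYB B=WBWB
After move 2 (U'): U=GGWW F=OOGY R=GYRR B=RRWB L=WBOO
After move 3 (U'): U=GWGW F=WBGY R=OORR B=GYWB L=RROO
After move 4 (U'): U=WWGG F=RRGY R=WBRR B=OOWB L=GYOO
After move 5 (R): R=RWRB U=WRGY F=RBGB D=YWYO B=GOWB
Query: B face = GOWB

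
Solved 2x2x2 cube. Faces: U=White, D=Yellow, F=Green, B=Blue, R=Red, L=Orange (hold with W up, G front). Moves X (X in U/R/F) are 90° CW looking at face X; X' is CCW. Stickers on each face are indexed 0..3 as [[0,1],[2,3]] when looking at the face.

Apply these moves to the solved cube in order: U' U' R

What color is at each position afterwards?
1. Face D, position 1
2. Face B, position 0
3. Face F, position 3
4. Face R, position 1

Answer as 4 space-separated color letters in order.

After move 1 (U'): U=WWWW F=OOGG R=GGRR B=RRBB L=BBOO
After move 2 (U'): U=WWWW F=BBGG R=OORR B=GGBB L=RROO
After move 3 (R): R=RORO U=WBWG F=BYGY D=YBYG B=WGWB
Query 1: D[1] = B
Query 2: B[0] = W
Query 3: F[3] = Y
Query 4: R[1] = O

Answer: B W Y O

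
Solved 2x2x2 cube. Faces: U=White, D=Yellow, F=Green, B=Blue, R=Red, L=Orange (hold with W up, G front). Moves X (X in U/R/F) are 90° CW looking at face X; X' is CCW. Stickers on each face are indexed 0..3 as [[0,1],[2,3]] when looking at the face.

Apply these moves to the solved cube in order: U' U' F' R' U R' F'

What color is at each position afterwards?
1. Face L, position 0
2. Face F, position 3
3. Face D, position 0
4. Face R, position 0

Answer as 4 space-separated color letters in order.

After move 1 (U'): U=WWWW F=OOGG R=GGRR B=RRBB L=BBOO
After move 2 (U'): U=WWWW F=BBGG R=OORR B=GGBB L=RROO
After move 3 (F'): F=BGBG U=WWOR R=YOYR D=ROYY L=RWOW
After move 4 (R'): R=ORYY U=WBOG F=BWBR D=RGYG B=YGOB
After move 5 (U): U=OWGB F=ORBR R=YGYY B=RWOB L=BWOW
After move 6 (R'): R=GYYY U=OOGR F=OWBB D=RRYR B=GWGB
After move 7 (F'): F=WBOB U=OOGY R=RYRY D=WWYR L=BROG
Query 1: L[0] = B
Query 2: F[3] = B
Query 3: D[0] = W
Query 4: R[0] = R

Answer: B B W R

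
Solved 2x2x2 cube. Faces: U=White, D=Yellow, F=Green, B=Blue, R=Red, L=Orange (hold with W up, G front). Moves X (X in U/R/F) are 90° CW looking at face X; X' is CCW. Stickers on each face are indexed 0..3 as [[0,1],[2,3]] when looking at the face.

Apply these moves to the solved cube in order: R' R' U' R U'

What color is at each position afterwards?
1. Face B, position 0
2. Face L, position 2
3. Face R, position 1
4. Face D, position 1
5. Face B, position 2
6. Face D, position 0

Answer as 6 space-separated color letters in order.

Answer: R O W G Y Y

Derivation:
After move 1 (R'): R=RRRR U=WBWB F=GWGW D=YGYG B=YBYB
After move 2 (R'): R=RRRR U=WYWY F=GBGB D=YWYW B=GBGB
After move 3 (U'): U=YYWW F=OOGB R=GBRR B=RRGB L=GBOO
After move 4 (R): R=RGRB U=YOWB F=OWGW D=YGYR B=WRYB
After move 5 (U'): U=OBYW F=GBGW R=OWRB B=RGYB L=WROO
Query 1: B[0] = R
Query 2: L[2] = O
Query 3: R[1] = W
Query 4: D[1] = G
Query 5: B[2] = Y
Query 6: D[0] = Y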